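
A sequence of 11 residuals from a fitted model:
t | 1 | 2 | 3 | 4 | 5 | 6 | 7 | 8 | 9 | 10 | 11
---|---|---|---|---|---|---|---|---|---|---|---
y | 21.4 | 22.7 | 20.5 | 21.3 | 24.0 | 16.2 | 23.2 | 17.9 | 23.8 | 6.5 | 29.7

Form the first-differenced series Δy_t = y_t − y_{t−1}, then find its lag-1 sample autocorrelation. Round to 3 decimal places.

First differences Δy: 1.3, -2.2, 0.8, 2.7, -7.8, 7.0, -5.3, 5.9, -17.3, 23.2
Mean of differences = 0.8300
Numerator Σ(Δy_t−Δȳ)(Δy_{t+1}−Δȳ) = -637.1629
Denominator Σ(Δy_t−Δȳ)² = 1017.8410
r_1(Δy) = -637.1629 / 1017.8410 = -0.626

-0.626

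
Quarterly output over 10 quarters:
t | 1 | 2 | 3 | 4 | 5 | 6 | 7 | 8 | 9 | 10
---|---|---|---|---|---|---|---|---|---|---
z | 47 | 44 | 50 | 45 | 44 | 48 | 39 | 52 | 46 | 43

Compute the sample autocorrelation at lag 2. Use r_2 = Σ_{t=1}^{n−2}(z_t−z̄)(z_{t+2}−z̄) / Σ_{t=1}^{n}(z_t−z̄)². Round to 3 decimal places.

Mean z̄ = (47 + 44 + 50 + 45 + 44 + 48 + 39 + 52 + 46 + 43)/10 = 45.8000
Numerator Σ_{t=1}^{8}(z_t−z̄)(z_{t+2}−z̄) = 4.3200
Denominator Σ(z_t−z̄)² = 123.6000
r_2 = 4.3200 / 123.6000 = 0.035

0.035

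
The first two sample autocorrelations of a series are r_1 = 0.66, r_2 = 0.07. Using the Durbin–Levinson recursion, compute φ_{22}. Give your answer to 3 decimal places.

φ_{22} = (r_2 − r_1²) / (1 − r_1²)
r_1² = (0.66)² = 0.4356
Numerator = 0.07 − 0.4356 = -0.3656; denominator = 1 − 0.4356 = 0.5644
φ_{22} = -0.3656 / 0.5644 = -0.648

-0.648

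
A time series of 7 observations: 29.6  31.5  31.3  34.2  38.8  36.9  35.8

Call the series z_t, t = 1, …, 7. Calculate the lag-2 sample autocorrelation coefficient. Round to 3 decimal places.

Mean z̄ = (29.6 + 31.5 + 31.3 + 34.2 + 38.8 + 36.9 + 35.8)/7 = 34.0143
Numerator Σ_{t=1}^{5}(z_t−z̄)(z_{t+2}−z̄) = 7.6067
Denominator Σ(z_t−z̄)² = 67.6286
r_2 = 7.6067 / 67.6286 = 0.112

0.112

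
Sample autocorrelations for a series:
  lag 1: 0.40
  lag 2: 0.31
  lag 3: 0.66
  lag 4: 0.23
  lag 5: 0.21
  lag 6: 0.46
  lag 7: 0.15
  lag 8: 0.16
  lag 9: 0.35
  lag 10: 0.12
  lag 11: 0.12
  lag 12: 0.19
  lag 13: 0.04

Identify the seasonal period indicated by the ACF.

The largest autocorrelation is r_3 = 0.66, with a weaker echo at lag 6 (0.46); the remaining lags stay at or below 0.40. The elevated value at lag 1 (0.40), dropping to 0.31 at lag 2, reflects decaying short-term dependence rather than seasonality.
The dominant spike at lag 3 indicates a seasonal period of 3.

3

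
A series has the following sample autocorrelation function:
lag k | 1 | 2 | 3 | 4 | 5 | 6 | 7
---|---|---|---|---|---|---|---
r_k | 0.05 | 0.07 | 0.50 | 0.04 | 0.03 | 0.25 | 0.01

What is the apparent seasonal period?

The largest autocorrelation is r_3 = 0.50, with a weaker echo at lag 6 (0.25); the remaining lags stay at or below 0.07.
The dominant spike at lag 3 indicates a seasonal period of 3.

3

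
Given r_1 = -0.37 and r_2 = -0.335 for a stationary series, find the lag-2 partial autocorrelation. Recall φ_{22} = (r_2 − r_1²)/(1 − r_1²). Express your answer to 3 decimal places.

-0.547

φ_{22} = (r_2 − r_1²) / (1 − r_1²)
r_1² = (-0.37)² = 0.1369
Numerator = -0.335 − 0.1369 = -0.4719; denominator = 1 − 0.1369 = 0.8631
φ_{22} = -0.4719 / 0.8631 = -0.547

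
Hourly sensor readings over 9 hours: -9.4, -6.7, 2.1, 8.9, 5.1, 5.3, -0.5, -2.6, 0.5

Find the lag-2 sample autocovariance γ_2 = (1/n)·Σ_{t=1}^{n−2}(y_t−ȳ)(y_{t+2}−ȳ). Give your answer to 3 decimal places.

-4.947

Mean ȳ = (-9.4 − 6.7 + 2.1 + 8.9 + 5.1 + 5.3 − 0.5 − 2.6 + 0.5)/9 = 0.3000
Σ_{t=1}^{7}(y_t−ȳ)(y_{t+2}−ȳ) = -44.5200
γ_2 = -44.5200 / 9 = -4.947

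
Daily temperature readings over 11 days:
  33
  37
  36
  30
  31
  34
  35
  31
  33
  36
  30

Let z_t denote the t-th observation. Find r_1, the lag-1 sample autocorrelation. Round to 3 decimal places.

-0.089

Mean z̄ = (33 + 37 + 36 + 30 + 31 + 34 + 35 + 31 + 33 + 36 + 30)/11 = 33.2727
Numerator Σ_{t=1}^{10}(z_t−z̄)(z_{t+1}−z̄) = -5.7107
Denominator Σ(z_t−z̄)² = 64.1818
r_1 = -5.7107 / 64.1818 = -0.089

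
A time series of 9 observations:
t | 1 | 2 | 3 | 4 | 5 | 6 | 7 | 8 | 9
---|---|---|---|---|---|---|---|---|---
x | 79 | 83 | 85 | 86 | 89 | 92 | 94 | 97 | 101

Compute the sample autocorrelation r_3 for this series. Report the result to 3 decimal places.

Mean x̄ = (79 + 83 + 85 + 86 + 89 + 92 + 94 + 97 + 101)/9 = 89.5556
Σ(x_t−x̄)(x_{t+3}−x̄) = (37.5309) + (3.6420) + (-11.1358) + (-15.8025) + (-4.1358) + (27.9753) = 38.0741
Denominator Σ(x_t−x̄)² = 400.2222
r_3 = 38.0741 / 400.2222 = 0.095

0.095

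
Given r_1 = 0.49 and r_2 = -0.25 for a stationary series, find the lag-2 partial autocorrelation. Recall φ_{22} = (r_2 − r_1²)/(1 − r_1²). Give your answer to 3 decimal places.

φ_{22} = (r_2 − r_1²) / (1 − r_1²)
r_1² = (0.49)² = 0.2401
Numerator = -0.25 − 0.2401 = -0.4901; denominator = 1 − 0.2401 = 0.7599
φ_{22} = -0.4901 / 0.7599 = -0.645

-0.645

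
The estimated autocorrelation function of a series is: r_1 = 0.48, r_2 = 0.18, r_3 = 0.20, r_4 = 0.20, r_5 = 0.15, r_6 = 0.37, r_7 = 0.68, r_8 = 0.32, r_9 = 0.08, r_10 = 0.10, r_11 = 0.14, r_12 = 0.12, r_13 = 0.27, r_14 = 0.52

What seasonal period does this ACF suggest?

7

The largest autocorrelation is r_7 = 0.68, with a weaker echo at lag 14 (0.52); the remaining lags stay at or below 0.48. The elevated value at lag 1 (0.48), dropping to 0.18 at lag 2, reflects decaying short-term dependence rather than seasonality.
The dominant spike at lag 7 indicates a seasonal period of 7.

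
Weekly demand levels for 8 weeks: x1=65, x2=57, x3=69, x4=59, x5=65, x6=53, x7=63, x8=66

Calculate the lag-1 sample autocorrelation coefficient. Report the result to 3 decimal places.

-0.559

Mean x̄ = (65 + 57 + 69 + 59 + 65 + 53 + 63 + 66)/8 = 62.1250
Deviations from mean: 2.8750, -5.1250, 6.8750, -3.1250, 2.8750, -9.1250, 0.8750, 3.8750
Numerator Σ_{t=1}^{7}(x_t−x̄)(x_{t+1}−x̄) = -111.2656
Denominator Σ(x_t−x̄)² = 198.8750
r_1 = -111.2656 / 198.8750 = -0.559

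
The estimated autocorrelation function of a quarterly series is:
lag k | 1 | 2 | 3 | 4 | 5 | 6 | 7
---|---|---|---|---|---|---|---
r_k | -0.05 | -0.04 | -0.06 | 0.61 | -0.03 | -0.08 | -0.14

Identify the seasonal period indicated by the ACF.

The largest autocorrelation is r_4 = 0.61; the remaining lags stay at or below -0.03.
The dominant spike at lag 4 indicates a seasonal period of 4.

4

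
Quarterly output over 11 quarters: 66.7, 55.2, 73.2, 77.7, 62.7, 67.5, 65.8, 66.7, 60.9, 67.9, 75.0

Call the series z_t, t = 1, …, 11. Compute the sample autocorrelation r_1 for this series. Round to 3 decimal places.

-0.114

Mean z̄ = (66.7 + 55.2 + 73.2 + 77.7 + 62.7 + 67.5 + 65.8 + 66.7 + 60.9 + 67.9 + 75.0)/11 = 67.2091
Numerator Σ_{t=1}^{10}(z_t−z̄)(z_{t+1}−z̄) = -47.0546
Denominator Σ(z_t−z̄)² = 414.0691
r_1 = -47.0546 / 414.0691 = -0.114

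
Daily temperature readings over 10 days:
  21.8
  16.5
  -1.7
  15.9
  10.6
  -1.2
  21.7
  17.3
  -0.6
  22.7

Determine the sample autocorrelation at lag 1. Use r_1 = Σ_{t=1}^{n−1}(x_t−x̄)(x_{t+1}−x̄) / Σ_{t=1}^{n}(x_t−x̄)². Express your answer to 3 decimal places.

Mean x̄ = (21.8 + 16.5 − 1.7 + 15.9 + 10.6 − 1.2 + 21.7 + 17.3 − 0.6 + 22.7)/10 = 12.3000
Numerator Σ_{t=1}^{9}(x_t−x̄)(x_{t+1}−x̄) = -331.0300
Denominator Σ(x_t−x̄)² = 889.9200
r_1 = -331.0300 / 889.9200 = -0.372

-0.372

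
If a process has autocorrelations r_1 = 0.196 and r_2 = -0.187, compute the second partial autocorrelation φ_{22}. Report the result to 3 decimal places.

φ_{22} = (r_2 − r_1²) / (1 − r_1²)
r_1² = (0.196)² = 0.038416
Numerator = -0.187 − 0.0384 = -0.2254; denominator = 1 − 0.0384 = 0.9616
φ_{22} = -0.2254 / 0.9616 = -0.234

-0.234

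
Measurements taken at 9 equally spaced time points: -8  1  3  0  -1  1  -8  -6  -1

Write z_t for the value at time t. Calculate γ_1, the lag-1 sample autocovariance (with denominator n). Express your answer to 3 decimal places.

Mean z̄ = (-8 + 1 + 3 + 0 − 1 + 1 − 8 − 6 − 1)/9 = -2.1111
Σ_{t=1}^{8}(z_t−z̄)(z_{t+1}−z̄) = 14.4321
γ_1 = 14.4321 / 9 = 1.604

1.604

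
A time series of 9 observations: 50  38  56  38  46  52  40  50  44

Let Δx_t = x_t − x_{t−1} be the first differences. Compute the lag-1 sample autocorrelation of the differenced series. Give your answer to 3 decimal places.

-0.753

First differences Δx: -12, 18, -18, 8, 6, -12, 10, -6
Mean of differences = -0.7500
Numerator Σ(Δx_t−Δx̄)(Δx_{t+1}−Δx̄) = -879.5625
Denominator Σ(Δx_t−Δx̄)² = 1167.5000
r_1(Δx) = -879.5625 / 1167.5000 = -0.753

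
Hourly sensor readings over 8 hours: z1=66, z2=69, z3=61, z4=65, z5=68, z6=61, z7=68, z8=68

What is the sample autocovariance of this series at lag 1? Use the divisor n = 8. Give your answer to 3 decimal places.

Mean z̄ = (66 + 69 + 61 + 65 + 68 + 61 + 68 + 68)/8 = 65.7500
Deviations: 0.2500, 3.2500, -4.7500, -0.7500, 2.2500, -4.7500, 2.2500, 2.2500
Σ_{t=1}^{7}(z_t−z̄)(z_{t+1}−z̄) = -29.0625
γ_1 = -29.0625 / 8 = -3.633

-3.633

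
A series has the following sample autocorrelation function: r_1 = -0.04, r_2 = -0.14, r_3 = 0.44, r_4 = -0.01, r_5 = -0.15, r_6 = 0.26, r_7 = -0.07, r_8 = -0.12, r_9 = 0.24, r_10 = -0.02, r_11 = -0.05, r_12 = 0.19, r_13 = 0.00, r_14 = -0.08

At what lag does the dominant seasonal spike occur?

The largest autocorrelation is r_3 = 0.44, with weaker echoes at lags 6 (0.26), 9 (0.24) and 12 (0.19); the remaining lags stay at or below 0.00.
The dominant spike at lag 3 indicates a seasonal period of 3.

3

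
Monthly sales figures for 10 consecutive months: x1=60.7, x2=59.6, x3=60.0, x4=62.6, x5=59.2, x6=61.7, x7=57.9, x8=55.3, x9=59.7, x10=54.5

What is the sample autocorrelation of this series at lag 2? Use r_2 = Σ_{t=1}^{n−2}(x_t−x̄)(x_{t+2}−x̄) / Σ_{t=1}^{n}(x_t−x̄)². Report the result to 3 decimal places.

Mean x̄ = (60.7 + 59.6 + 60.0 + 62.6 + 59.2 + 61.7 + 57.9 + 55.3 + 59.7 + 54.5)/10 = 59.1200
Numerator Σ_{t=1}^{8}(x_t−x̄)(x_{t+2}−x̄) = 19.0972
Denominator Σ(x_t−x̄)² = 60.0360
r_2 = 19.0972 / 60.0360 = 0.318

0.318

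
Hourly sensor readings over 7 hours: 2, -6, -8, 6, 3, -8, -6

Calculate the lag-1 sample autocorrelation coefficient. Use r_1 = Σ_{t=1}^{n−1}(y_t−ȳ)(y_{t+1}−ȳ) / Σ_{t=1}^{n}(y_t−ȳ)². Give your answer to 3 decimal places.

-0.036

Mean ȳ = (2 − 6 − 8 + 6 + 3 − 8 − 6)/7 = -2.4286
Deviations from mean: 4.4286, -3.5714, -5.5714, 8.4286, 5.4286, -5.5714, -3.5714
Numerator Σ_{t=1}^{6}(y_t−ȳ)(y_{t+1}−ȳ) = -7.4694
Denominator Σ(y_t−ȳ)² = 207.7143
r_1 = -7.4694 / 207.7143 = -0.036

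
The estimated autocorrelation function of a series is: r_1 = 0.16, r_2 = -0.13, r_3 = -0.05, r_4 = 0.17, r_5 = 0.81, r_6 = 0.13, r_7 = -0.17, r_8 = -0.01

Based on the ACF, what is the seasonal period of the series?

The largest autocorrelation is r_5 = 0.81; the remaining lags stay at or below 0.17.
The dominant spike at lag 5 indicates a seasonal period of 5.

5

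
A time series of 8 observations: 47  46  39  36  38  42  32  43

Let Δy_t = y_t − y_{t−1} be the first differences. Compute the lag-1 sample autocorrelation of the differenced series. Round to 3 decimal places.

First differences Δy: -1, -7, -3, 2, 4, -10, 11
Mean of differences = -0.5714
Numerator Σ(Δy_t−Δȳ)(Δy_{t+1}−Δȳ) = -128.3265
Denominator Σ(Δy_t−Δȳ)² = 297.7143
r_1(Δy) = -128.3265 / 297.7143 = -0.431

-0.431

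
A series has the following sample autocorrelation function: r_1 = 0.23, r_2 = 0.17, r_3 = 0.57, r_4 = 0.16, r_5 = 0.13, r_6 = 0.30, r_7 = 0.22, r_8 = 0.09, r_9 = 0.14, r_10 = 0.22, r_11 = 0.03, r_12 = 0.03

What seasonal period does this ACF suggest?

3

The largest autocorrelation is r_3 = 0.57, with a weaker echo at lag 6 (0.30); the remaining lags stay at or below 0.23. The elevated value at lag 1 (0.23), dropping to 0.17 at lag 2, reflects decaying short-term dependence rather than seasonality.
The dominant spike at lag 3 indicates a seasonal period of 3.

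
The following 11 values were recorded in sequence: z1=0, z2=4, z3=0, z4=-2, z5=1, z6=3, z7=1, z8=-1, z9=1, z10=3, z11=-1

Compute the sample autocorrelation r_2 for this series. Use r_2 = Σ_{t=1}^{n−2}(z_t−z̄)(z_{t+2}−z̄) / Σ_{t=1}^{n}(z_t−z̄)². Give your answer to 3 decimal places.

Mean z̄ = (0 + 4 + 0 − 2 + 1 + 3 + 1 − 1 + 1 + 3 − 1)/11 = 0.8182
Numerator Σ_{t=1}^{9}(z_t−z̄)(z_{t+2}−z̄) = -22.7934
Denominator Σ(z_t−z̄)² = 35.6364
r_2 = -22.7934 / 35.6364 = -0.640

-0.640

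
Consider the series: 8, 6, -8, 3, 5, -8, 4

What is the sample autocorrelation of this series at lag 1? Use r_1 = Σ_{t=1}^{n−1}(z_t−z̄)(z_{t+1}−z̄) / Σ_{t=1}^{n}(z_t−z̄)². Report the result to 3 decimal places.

-0.304

Mean z̄ = (8 + 6 − 8 + 3 + 5 − 8 + 4)/7 = 1.4286
Deviations from mean: 6.5714, 4.5714, -9.4286, 1.5714, 3.5714, -9.4286, 2.5714
Σ(z_t−z̄)(z_{t+1}−z̄) = (30.0408) + (-43.1020) + (-14.8163) + (5.6122) + (-33.6735) + (-24.2449) = -80.1837
Denominator Σ(z_t−z̄)² = 263.7143
r_1 = -80.1837 / 263.7143 = -0.304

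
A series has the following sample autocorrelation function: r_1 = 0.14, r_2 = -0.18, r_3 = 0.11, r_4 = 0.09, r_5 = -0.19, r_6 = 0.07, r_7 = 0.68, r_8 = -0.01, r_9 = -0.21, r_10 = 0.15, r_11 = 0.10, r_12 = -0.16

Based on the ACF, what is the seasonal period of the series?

The largest autocorrelation is r_7 = 0.68; the remaining lags stay at or below 0.15.
The dominant spike at lag 7 indicates a seasonal period of 7.

7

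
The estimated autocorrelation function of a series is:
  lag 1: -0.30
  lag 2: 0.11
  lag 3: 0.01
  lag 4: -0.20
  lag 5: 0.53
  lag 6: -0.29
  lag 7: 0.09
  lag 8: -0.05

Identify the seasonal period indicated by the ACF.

5

The largest autocorrelation is r_5 = 0.53; the remaining lags stay at or below 0.11.
The dominant spike at lag 5 indicates a seasonal period of 5.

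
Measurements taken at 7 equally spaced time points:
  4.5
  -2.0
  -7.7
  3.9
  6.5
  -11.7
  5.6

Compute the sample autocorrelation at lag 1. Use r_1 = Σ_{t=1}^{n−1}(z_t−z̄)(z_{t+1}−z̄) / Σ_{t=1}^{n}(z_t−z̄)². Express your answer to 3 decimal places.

-0.457

Mean z̄ = (4.5 − 2.0 − 7.7 + 3.9 + 6.5 − 11.7 + 5.6)/7 = -0.1286
Σ(z_t−z̄)(z_{t+1}−z̄) = (-8.6620) + (14.1694) + (-30.5020) + (26.7037) + (-76.7020) + (-66.2878) = -141.2808
Denominator Σ(z_t−z̄)² = 309.1343
r_1 = -141.2808 / 309.1343 = -0.457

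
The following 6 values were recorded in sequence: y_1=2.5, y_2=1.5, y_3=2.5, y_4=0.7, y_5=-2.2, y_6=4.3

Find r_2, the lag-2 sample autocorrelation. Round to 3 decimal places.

-0.205

Mean ȳ = (2.5 + 1.5 + 2.5 + 0.7 − 2.2 + 4.3)/6 = 1.5500
Deviations from mean: 0.9500, -0.0500, 0.9500, -0.8500, -3.7500, 2.7500
Numerator Σ_{t=1}^{4}(y_t−ȳ)(y_{t+2}−ȳ) = -4.9550
Denominator Σ(y_t−ȳ)² = 24.1550
r_2 = -4.9550 / 24.1550 = -0.205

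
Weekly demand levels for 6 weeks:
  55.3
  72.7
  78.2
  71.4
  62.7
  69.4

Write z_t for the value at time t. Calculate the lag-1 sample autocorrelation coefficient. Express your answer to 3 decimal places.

-0.019

Mean z̄ = (55.3 + 72.7 + 78.2 + 71.4 + 62.7 + 69.4)/6 = 68.2833
Σ(z_t−z̄)(z_{t+1}−z̄) = (-57.3431) + (43.7986) + (30.9069) + (-17.4014) + (-6.2347) = -6.2736
Denominator Σ(z_t−z̄)² = 328.5483
r_1 = -6.2736 / 328.5483 = -0.019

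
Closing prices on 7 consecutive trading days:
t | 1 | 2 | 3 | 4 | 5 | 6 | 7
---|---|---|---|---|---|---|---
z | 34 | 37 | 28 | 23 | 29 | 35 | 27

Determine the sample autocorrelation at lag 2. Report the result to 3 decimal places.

-0.548

Mean z̄ = (34 + 37 + 28 + 23 + 29 + 35 + 27)/7 = 30.4286
Σ(z_t−z̄)(z_{t+2}−z̄) = (-8.6735) + (-48.8163) + (3.4694) + (-33.9592) + (4.8980) = -83.0816
Denominator Σ(z_t−z̄)² = 151.7143
r_2 = -83.0816 / 151.7143 = -0.548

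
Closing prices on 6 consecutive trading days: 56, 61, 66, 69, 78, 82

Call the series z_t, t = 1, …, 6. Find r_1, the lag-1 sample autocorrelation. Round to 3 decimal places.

Mean z̄ = (56 + 61 + 66 + 69 + 78 + 82)/6 = 68.6667
Deviations from mean: -12.6667, -7.6667, -2.6667, 0.3333, 9.3333, 13.3333
Numerator Σ_{t=1}^{5}(z_t−z̄)(z_{t+1}−z̄) = 244.2222
Denominator Σ(z_t−z̄)² = 491.3333
r_1 = 244.2222 / 491.3333 = 0.497

0.497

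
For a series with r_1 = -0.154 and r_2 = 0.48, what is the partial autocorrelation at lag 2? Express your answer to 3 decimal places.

0.467

φ_{22} = (r_2 − r_1²) / (1 − r_1²)
r_1² = (-0.154)² = 0.023716
Numerator = 0.48 − 0.0237 = 0.4563; denominator = 1 − 0.0237 = 0.9763
φ_{22} = 0.4563 / 0.9763 = 0.467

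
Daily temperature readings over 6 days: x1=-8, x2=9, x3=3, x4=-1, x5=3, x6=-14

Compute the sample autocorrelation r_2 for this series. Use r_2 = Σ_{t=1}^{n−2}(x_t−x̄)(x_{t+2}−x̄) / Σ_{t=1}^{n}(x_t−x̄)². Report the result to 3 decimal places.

Mean x̄ = (-8 + 9 + 3 − 1 + 3 − 14)/6 = -1.3333
Deviations from mean: -6.6667, 10.3333, 4.3333, 0.3333, 4.3333, -12.6667
Numerator Σ_{t=1}^{4}(x_t−x̄)(x_{t+2}−x̄) = -10.8889
Denominator Σ(x_t−x̄)² = 349.3333
r_2 = -10.8889 / 349.3333 = -0.031

-0.031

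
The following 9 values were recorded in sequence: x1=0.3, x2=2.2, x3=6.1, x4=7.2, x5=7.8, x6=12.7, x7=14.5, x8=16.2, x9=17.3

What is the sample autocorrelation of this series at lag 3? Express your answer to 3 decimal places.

0.082

Mean x̄ = (0.3 + 2.2 + 6.1 + 7.2 + 7.8 + 12.7 + 14.5 + 16.2 + 17.3)/9 = 9.3667
Σ(x_t−x̄)(x_{t+3}−x̄) = (19.6444) + (11.2278) + (-10.8889) + (-11.1222) + (-10.7056) + (26.4444) = 24.6000
Denominator Σ(x_t−x̄)² = 298.4800
r_3 = 24.6000 / 298.4800 = 0.082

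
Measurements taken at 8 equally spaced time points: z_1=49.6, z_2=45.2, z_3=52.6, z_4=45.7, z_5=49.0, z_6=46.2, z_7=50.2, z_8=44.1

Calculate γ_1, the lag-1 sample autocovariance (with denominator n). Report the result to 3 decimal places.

-5.557

Mean z̄ = (49.6 + 45.2 + 52.6 + 45.7 + 49.0 + 46.2 + 50.2 + 44.1)/8 = 47.8250
Σ_{t=1}^{7}(z_t−z̄)(z_{t+1}−z̄) = -44.4531
γ_1 = -44.4531 / 8 = -5.557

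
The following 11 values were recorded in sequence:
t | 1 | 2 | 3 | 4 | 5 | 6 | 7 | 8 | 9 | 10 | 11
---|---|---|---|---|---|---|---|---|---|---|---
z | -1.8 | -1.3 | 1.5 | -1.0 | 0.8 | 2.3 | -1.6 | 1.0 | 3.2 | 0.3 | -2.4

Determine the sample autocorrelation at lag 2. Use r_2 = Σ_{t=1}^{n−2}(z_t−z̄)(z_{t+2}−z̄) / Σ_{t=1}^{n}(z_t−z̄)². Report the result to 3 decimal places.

Mean z̄ = (-1.8 − 1.3 + 1.5 − 1.0 + 0.8 + 2.3 − 1.6 + 1.0 + 3.2 + 0.3 − 2.4)/11 = 0.0909
Numerator Σ_{t=1}^{9}(z_t−z̄)(z_{t+2}−z̄) = -14.5602
Denominator Σ(z_t−z̄)² = 33.6691
r_2 = -14.5602 / 33.6691 = -0.432

-0.432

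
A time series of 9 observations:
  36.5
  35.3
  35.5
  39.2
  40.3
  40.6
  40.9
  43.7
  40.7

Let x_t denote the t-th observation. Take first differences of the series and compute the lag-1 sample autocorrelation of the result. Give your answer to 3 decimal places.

-0.233

First differences Δx: -1.2, 0.2, 3.7, 1.1, 0.3, 0.3, 2.8, -3.0
Mean of differences = 0.5250
Numerator Σ(Δx_t−Δx̄)(Δx_{t+1}−Δx̄) = -7.2556
Denominator Σ(Δx_t−Δx̄)² = 31.1950
r_1(Δx) = -7.2556 / 31.1950 = -0.233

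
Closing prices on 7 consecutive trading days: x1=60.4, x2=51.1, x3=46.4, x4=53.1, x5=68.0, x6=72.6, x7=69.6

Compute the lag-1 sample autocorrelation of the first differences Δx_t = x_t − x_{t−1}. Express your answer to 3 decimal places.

0.336

First differences Δx: -9.3, -4.7, 6.7, 14.9, 4.6, -3.0
Mean of differences = 1.5333
Numerator Σ(Δx_t−Δx̄)(Δx_{t+1}−Δx̄) = 131.4722
Denominator Σ(Δx_t−Δx̄)² = 391.5333
r_1(Δx) = 131.4722 / 391.5333 = 0.336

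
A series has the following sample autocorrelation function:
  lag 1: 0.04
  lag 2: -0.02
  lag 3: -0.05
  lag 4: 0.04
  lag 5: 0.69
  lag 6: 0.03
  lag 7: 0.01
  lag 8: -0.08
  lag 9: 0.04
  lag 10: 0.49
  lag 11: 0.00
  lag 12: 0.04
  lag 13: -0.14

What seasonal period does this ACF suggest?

The largest autocorrelation is r_5 = 0.69, with a weaker echo at lag 10 (0.49); the remaining lags stay at or below 0.04.
The dominant spike at lag 5 indicates a seasonal period of 5.

5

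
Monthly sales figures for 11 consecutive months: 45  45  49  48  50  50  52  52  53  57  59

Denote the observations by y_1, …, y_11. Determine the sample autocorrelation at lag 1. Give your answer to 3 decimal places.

Mean ȳ = (45 + 45 + 49 + 48 + 50 + 50 + 52 + 52 + 53 + 57 + 59)/11 = 50.9091
Numerator Σ_{t=1}^{10}(y_t−ȳ)(y_{t+1}−ȳ) = 119.7190
Denominator Σ(y_t−ȳ)² = 192.9091
r_1 = 119.7190 / 192.9091 = 0.621

0.621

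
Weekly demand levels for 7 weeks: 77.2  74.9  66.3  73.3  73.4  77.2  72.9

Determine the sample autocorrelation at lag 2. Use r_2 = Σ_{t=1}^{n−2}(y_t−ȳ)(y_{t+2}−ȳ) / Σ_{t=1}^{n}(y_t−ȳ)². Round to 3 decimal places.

-0.321

Mean ȳ = (77.2 + 74.9 + 66.3 + 73.3 + 73.4 + 77.2 + 72.9)/7 = 73.6000
Σ(y_t−ȳ)(y_{t+2}−ȳ) = (-26.2800) + (-0.3900) + (1.4600) + (-1.0800) + (0.1400) = -26.1500
Denominator Σ(y_t−ȳ)² = 81.5200
r_2 = -26.1500 / 81.5200 = -0.321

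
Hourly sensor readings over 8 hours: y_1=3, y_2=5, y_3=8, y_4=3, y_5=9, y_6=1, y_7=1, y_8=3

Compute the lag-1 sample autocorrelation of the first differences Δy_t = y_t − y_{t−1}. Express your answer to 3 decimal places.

-0.613

First differences Δy: 2, 3, -5, 6, -8, 0, 2
Mean of differences = 0.0000
Numerator Σ(Δy_t−Δȳ)(Δy_{t+1}−Δȳ) = -87.0000
Denominator Σ(Δy_t−Δȳ)² = 142.0000
r_1(Δy) = -87.0000 / 142.0000 = -0.613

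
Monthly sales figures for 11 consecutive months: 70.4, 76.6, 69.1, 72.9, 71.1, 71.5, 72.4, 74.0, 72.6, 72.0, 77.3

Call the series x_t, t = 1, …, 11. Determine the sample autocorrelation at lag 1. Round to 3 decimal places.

-0.417

Mean x̄ = (70.4 + 76.6 + 69.1 + 72.9 + 71.1 + 71.5 + 72.4 + 74.0 + 72.6 + 72.0 + 77.3)/11 = 72.7182
Numerator Σ_{t=1}^{10}(x_t−x̄)(x_{t+1}−x̄) = -25.4021
Denominator Σ(x_t−x̄)² = 60.9364
r_1 = -25.4021 / 60.9364 = -0.417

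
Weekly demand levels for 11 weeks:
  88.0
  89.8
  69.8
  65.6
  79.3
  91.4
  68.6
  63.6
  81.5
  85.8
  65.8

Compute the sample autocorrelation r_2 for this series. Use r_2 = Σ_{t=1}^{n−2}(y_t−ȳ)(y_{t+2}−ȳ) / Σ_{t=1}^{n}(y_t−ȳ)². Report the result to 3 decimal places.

Mean ȳ = (88.0 + 89.8 + 69.8 + 65.6 + 79.3 + 91.4 + 68.6 + 63.6 + 81.5 + 85.8 + 65.8)/11 = 77.2000
Numerator Σ_{t=1}^{9}(y_t−ȳ)(y_{t+2}−ȳ) = -820.4800
Denominator Σ(y_t−ȳ)² = 1152.1000
r_2 = -820.4800 / 1152.1000 = -0.712

-0.712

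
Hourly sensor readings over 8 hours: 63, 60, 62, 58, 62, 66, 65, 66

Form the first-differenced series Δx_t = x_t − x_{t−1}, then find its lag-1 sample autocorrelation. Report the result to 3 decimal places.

First differences Δx: -3, 2, -4, 4, 4, -1, 1
Mean of differences = 0.4286
Numerator Σ(Δx_t−Δx̄)(Δx_{t+1}−Δx̄) = -21.3265
Denominator Σ(Δx_t−Δx̄)² = 61.7143
r_1(Δx) = -21.3265 / 61.7143 = -0.346

-0.346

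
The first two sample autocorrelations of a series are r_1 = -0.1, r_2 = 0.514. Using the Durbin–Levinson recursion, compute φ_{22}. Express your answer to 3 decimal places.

φ_{22} = (r_2 − r_1²) / (1 − r_1²)
r_1² = (-0.1)² = 0.01
Numerator = 0.514 − 0.0100 = 0.5040; denominator = 1 − 0.0100 = 0.9900
φ_{22} = 0.5040 / 0.9900 = 0.509

0.509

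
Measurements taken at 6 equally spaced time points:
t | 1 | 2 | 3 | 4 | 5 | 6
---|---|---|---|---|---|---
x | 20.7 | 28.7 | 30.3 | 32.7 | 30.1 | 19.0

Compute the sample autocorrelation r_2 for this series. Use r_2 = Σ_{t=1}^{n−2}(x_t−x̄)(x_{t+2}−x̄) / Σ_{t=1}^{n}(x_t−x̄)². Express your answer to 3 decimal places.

-0.287

Mean x̄ = (20.7 + 28.7 + 30.3 + 32.7 + 30.1 + 19.0)/6 = 26.9167
Deviations from mean: -6.2167, 1.7833, 3.3833, 5.7833, 3.1833, -7.9167
Numerator Σ_{t=1}^{4}(x_t−x̄)(x_{t+2}−x̄) = -45.7339
Denominator Σ(x_t−x̄)² = 159.5283
r_2 = -45.7339 / 159.5283 = -0.287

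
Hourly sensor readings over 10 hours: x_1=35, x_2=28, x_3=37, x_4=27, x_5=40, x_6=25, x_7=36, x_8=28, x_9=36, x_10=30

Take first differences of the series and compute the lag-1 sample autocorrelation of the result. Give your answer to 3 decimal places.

-0.926

First differences Δx: -7, 9, -10, 13, -15, 11, -8, 8, -6
Mean of differences = -0.5556
Numerator Σ(Δx_t−Δx̄)(Δx_{t+1}−Δx̄) = -838.8642
Denominator Σ(Δx_t−Δx̄)² = 906.2222
r_1(Δx) = -838.8642 / 906.2222 = -0.926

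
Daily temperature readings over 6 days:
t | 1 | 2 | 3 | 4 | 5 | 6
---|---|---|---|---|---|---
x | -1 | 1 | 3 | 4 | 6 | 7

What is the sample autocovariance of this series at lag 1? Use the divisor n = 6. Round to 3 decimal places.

Mean x̄ = (-1 + 1 + 3 + 4 + 6 + 7)/6 = 3.3333
Deviations: -4.3333, -2.3333, -0.3333, 0.6667, 2.6667, 3.6667
Σ_{t=1}^{5}(x_t−x̄)(x_{t+1}−x̄) = 22.2222
γ_1 = 22.2222 / 6 = 3.704

3.704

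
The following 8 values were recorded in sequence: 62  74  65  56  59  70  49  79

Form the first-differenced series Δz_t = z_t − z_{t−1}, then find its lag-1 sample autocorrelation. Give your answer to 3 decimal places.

-0.477

First differences Δz: 12, -9, -9, 3, 11, -21, 30
Mean of differences = 2.4286
Numerator Σ(Δz_t−Δz̄)(Δz_{t+1}−Δz̄) = -827.1837
Denominator Σ(Δz_t−Δz̄)² = 1735.7143
r_1(Δz) = -827.1837 / 1735.7143 = -0.477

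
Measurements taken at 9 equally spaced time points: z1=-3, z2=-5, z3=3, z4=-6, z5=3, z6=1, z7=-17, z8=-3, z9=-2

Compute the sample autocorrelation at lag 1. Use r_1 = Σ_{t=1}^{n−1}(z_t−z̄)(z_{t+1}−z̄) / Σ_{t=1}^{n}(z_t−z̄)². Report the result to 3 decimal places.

-0.271

Mean z̄ = (-3 − 5 + 3 − 6 + 3 + 1 − 17 − 3 − 2)/9 = -3.2222
Numerator Σ_{t=1}^{8}(z_t−z̄)(z_{t+1}−z̄) = -80.7160
Denominator Σ(z_t−z̄)² = 297.5556
r_1 = -80.7160 / 297.5556 = -0.271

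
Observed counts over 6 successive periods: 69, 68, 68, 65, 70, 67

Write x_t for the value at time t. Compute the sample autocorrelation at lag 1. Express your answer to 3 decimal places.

Mean x̄ = (69 + 68 + 68 + 65 + 70 + 67)/6 = 67.8333
Deviations from mean: 1.1667, 0.1667, 0.1667, -2.8333, 2.1667, -0.8333
Numerator Σ_{t=1}^{5}(x_t−x̄)(x_{t+1}−x̄) = -8.1944
Denominator Σ(x_t−x̄)² = 14.8333
r_1 = -8.1944 / 14.8333 = -0.552

-0.552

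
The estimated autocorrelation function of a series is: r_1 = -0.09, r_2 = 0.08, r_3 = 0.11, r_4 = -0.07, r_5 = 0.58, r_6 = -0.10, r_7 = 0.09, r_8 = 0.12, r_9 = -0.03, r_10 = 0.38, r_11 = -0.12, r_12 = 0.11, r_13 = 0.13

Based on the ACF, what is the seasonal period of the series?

5

The largest autocorrelation is r_5 = 0.58, with a weaker echo at lag 10 (0.38); the remaining lags stay at or below 0.13.
The dominant spike at lag 5 indicates a seasonal period of 5.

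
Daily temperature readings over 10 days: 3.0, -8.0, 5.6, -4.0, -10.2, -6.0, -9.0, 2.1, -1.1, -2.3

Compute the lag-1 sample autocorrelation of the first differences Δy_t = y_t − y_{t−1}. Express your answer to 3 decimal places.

First differences Δy: -11.0, 13.6, -9.6, -6.2, 4.2, -3.0, 11.1, -3.2, -1.2
Mean of differences = -0.5889
Numerator Σ(Δy_t−Δȳ)(Δy_{t+1}−Δȳ) = -320.5435
Denominator Σ(Δy_t−Δȳ)² = 594.9689
r_1(Δy) = -320.5435 / 594.9689 = -0.539

-0.539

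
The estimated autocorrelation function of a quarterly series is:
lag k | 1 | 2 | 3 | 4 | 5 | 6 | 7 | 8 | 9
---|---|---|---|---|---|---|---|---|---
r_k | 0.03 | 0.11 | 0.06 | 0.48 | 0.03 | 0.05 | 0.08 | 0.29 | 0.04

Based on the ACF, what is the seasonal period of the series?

4

The largest autocorrelation is r_4 = 0.48, with a weaker echo at lag 8 (0.29); the remaining lags stay at or below 0.11.
The dominant spike at lag 4 indicates a seasonal period of 4.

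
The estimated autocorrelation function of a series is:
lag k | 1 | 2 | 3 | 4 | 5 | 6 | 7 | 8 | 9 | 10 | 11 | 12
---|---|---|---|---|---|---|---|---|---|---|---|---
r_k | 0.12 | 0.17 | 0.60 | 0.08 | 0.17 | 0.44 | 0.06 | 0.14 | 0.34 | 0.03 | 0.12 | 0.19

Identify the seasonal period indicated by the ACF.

3

The largest autocorrelation is r_3 = 0.60, with weaker echoes at lags 6 (0.44), 9 (0.34) and 12 (0.19); the remaining lags stay at or below 0.17.
The dominant spike at lag 3 indicates a seasonal period of 3.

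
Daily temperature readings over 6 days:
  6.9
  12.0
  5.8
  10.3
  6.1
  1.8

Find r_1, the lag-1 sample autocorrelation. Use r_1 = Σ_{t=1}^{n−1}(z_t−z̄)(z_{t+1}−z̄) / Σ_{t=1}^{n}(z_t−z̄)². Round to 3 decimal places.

-0.149

Mean z̄ = (6.9 + 12.0 + 5.8 + 10.3 + 6.1 + 1.8)/6 = 7.1500
Deviations from mean: -0.2500, 4.8500, -1.3500, 3.1500, -1.0500, -5.3500
Σ(z_t−z̄)(z_{t+1}−z̄) = (-1.2125) + (-6.5475) + (-4.2525) + (-3.3075) + (5.6175) = -9.7025
Denominator Σ(z_t−z̄)² = 65.0550
r_1 = -9.7025 / 65.0550 = -0.149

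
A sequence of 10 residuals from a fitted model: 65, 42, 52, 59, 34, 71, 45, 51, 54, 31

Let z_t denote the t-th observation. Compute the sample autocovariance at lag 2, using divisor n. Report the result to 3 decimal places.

Mean z̄ = (65 + 42 + 52 + 59 + 34 + 71 + 45 + 51 + 54 + 31)/10 = 50.4000
Σ_{t=1}^{8}(z_t−z̄)(z_{t+2}−z̄) = 171.8800
γ_2 = 171.8800 / 10 = 17.188

17.188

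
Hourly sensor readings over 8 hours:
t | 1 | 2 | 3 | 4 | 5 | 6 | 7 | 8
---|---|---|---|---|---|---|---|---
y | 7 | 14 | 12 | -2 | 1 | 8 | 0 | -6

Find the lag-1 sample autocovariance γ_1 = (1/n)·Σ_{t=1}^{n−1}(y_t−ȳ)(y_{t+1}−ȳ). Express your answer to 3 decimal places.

Mean ȳ = (7 + 14 + 12 − 2 + 1 + 8 + 0 − 6)/8 = 4.2500
Deviations: 2.7500, 9.7500, 7.7500, -6.2500, -3.2500, 3.7500, -4.2500, -10.2500
Σ_{t=1}^{7}(y_t−ȳ)(y_{t+1}−ȳ) = 89.6875
γ_1 = 89.6875 / 8 = 11.211

11.211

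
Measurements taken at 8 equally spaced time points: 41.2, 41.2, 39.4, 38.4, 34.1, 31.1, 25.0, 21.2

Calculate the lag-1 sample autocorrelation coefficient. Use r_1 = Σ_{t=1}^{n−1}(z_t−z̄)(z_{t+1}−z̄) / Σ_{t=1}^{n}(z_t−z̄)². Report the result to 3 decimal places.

Mean z̄ = (41.2 + 41.2 + 39.4 + 38.4 + 34.1 + 31.1 + 25.0 + 21.2)/8 = 33.9500
Deviations from mean: 7.2500, 7.2500, 5.4500, 4.4500, 0.1500, -2.8500, -8.9500, -12.7500
Σ(z_t−z̄)(z_{t+1}−z̄) = (52.5625) + (39.5125) + (24.2525) + (0.6675) + (-0.4275) + (25.5075) + (114.1125) = 256.1875
Denominator Σ(z_t−z̄)² = 405.4400
r_1 = 256.1875 / 405.4400 = 0.632

0.632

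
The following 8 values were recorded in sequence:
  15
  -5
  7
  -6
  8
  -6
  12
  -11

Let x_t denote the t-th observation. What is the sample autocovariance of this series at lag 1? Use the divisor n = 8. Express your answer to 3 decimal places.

-59.070

Mean x̄ = (15 − 5 + 7 − 6 + 8 − 6 + 12 − 11)/8 = 1.7500
Σ_{t=1}^{7}(x_t−x̄)(x_{t+1}−x̄) = -472.5625
γ_1 = -472.5625 / 8 = -59.070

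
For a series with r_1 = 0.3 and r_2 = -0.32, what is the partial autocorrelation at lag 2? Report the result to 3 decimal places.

-0.451

φ_{22} = (r_2 − r_1²) / (1 − r_1²)
r_1² = (0.3)² = 0.09
Numerator = -0.32 − 0.0900 = -0.4100; denominator = 1 − 0.0900 = 0.9100
φ_{22} = -0.4100 / 0.9100 = -0.451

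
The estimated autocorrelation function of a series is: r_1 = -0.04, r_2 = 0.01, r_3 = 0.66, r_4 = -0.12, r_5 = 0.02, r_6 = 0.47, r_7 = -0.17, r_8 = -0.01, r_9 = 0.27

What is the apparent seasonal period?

3

The largest autocorrelation is r_3 = 0.66, with weaker echoes at lags 6 (0.47) and 9 (0.27); the remaining lags stay at or below 0.02.
The dominant spike at lag 3 indicates a seasonal period of 3.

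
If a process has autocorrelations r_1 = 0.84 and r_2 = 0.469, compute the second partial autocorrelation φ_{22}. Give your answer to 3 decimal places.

φ_{22} = (r_2 − r_1²) / (1 − r_1²)
r_1² = (0.84)² = 0.7056
Numerator = 0.469 − 0.7056 = -0.2366; denominator = 1 − 0.7056 = 0.2944
φ_{22} = -0.2366 / 0.2944 = -0.804

-0.804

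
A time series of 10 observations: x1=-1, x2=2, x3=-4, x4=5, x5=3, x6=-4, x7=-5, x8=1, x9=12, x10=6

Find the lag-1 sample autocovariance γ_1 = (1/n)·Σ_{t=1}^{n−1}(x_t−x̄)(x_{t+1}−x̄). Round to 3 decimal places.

Mean x̄ = (-1 + 2 − 4 + 5 + 3 − 4 − 5 + 1 + 12 + 6)/10 = 1.5000
Σ_{t=1}^{9}(x_t−x̄)(x_{t+1}−x̄) = 54.7500
γ_1 = 54.7500 / 10 = 5.475

5.475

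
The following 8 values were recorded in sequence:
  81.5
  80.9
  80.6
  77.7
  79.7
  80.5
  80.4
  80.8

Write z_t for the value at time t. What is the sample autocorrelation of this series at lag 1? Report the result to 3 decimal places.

0.167

Mean z̄ = (81.5 + 80.9 + 80.6 + 77.7 + 79.7 + 80.5 + 80.4 + 80.8)/8 = 80.2625
Deviations from mean: 1.2375, 0.6375, 0.3375, -2.5625, -0.5625, 0.2375, 0.1375, 0.5375
Numerator Σ_{t=1}^{7}(z_t−z̄)(z_{t+1}−z̄) = 1.5536
Denominator Σ(z_t−z̄)² = 9.2988
r_1 = 1.5536 / 9.2988 = 0.167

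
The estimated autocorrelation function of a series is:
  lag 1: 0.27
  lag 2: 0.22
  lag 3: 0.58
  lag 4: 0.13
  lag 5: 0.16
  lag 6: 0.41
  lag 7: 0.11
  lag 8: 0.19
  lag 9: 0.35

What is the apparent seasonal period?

The largest autocorrelation is r_3 = 0.58, with weaker echoes at lags 6 (0.41) and 9 (0.35); the remaining lags stay at or below 0.27. The elevated value at lag 1 (0.27), dropping to 0.22 at lag 2, reflects decaying short-term dependence rather than seasonality.
The dominant spike at lag 3 indicates a seasonal period of 3.

3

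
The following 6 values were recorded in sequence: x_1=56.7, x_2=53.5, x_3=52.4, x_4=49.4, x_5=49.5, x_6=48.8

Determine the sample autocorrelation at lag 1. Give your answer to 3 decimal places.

Mean x̄ = (56.7 + 53.5 + 52.4 + 49.4 + 49.5 + 48.8)/6 = 51.7167
Σ(x_t−x̄)(x_{t+1}−x̄) = (8.8869) + (1.2186) + (-1.5831) + (5.1353) + (6.4653) = 20.1231
Denominator Σ(x_t−x̄)² = 47.2683
r_1 = 20.1231 / 47.2683 = 0.426

0.426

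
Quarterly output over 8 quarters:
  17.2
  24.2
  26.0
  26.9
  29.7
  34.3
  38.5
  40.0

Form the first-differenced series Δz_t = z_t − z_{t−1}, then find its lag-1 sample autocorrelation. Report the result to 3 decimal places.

-0.070

First differences Δz: 7.0, 1.8, 0.9, 2.8, 4.6, 4.2, 1.5
Mean of differences = 3.2571
Numerator Σ(Δz_t−Δz̄)(Δz_{t+1}−Δz̄) = -1.9461
Denominator Σ(Δz_t−Δz̄)² = 27.6771
r_1(Δz) = -1.9461 / 27.6771 = -0.070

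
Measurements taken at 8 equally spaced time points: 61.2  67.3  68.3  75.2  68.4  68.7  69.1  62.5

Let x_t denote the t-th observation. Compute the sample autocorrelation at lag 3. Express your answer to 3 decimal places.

-0.314

Mean x̄ = (61.2 + 67.3 + 68.3 + 75.2 + 68.4 + 68.7 + 69.1 + 62.5)/8 = 67.5875
Deviations from mean: -6.3875, -0.2875, 0.7125, 7.6125, 0.8125, 1.1125, 1.5125, -5.0875
Σ(x_t−x̄)(x_{t+3}−x̄) = (-48.6248) + (-0.2336) + (0.7927) + (11.5139) + (-4.1336) = -40.6855
Denominator Σ(x_t−x̄)² = 129.4088
r_3 = -40.6855 / 129.4088 = -0.314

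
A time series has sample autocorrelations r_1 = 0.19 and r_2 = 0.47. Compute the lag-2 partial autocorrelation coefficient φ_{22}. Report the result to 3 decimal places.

0.450

φ_{22} = (r_2 − r_1²) / (1 − r_1²)
r_1² = (0.19)² = 0.0361
Numerator = 0.47 − 0.0361 = 0.4339; denominator = 1 − 0.0361 = 0.9639
φ_{22} = 0.4339 / 0.9639 = 0.450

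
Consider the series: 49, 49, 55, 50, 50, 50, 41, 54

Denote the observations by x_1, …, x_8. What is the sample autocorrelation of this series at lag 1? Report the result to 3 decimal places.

Mean x̄ = (49 + 49 + 55 + 50 + 50 + 50 + 41 + 54)/8 = 49.7500
Deviations from mean: -0.7500, -0.7500, 5.2500, 0.2500, 0.2500, 0.2500, -8.7500, 4.2500
Σ(x_t−x̄)(x_{t+1}−x̄) = (0.5625) + (-3.9375) + (1.3125) + (0.0625) + (0.0625) + (-2.1875) + (-37.1875) = -41.3125
Denominator Σ(x_t−x̄)² = 123.5000
r_1 = -41.3125 / 123.5000 = -0.335

-0.335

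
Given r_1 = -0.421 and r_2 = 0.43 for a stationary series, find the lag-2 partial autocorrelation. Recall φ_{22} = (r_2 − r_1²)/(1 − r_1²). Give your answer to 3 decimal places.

φ_{22} = (r_2 − r_1²) / (1 − r_1²)
r_1² = (-0.421)² = 0.177241
Numerator = 0.43 − 0.1772 = 0.2528; denominator = 1 − 0.1772 = 0.8228
φ_{22} = 0.2528 / 0.8228 = 0.307

0.307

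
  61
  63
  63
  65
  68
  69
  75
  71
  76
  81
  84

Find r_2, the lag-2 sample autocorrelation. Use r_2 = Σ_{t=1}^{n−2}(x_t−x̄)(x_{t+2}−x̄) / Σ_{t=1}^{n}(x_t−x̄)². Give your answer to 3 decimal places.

Mean x̄ = (61 + 63 + 63 + 65 + 68 + 69 + 75 + 71 + 76 + 81 + 84)/11 = 70.5455
Numerator Σ_{t=1}^{9}(x_t−x̄)(x_{t+2}−x̄) = 232.0413
Denominator Σ(x_t−x̄)² = 584.7273
r_2 = 232.0413 / 584.7273 = 0.397

0.397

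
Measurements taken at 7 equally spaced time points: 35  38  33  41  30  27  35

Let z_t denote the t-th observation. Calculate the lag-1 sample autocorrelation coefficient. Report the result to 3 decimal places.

-0.104

Mean z̄ = (35 + 38 + 33 + 41 + 30 + 27 + 35)/7 = 34.1429
Deviations from mean: 0.8571, 3.8571, -1.1429, 6.8571, -4.1429, -7.1429, 0.8571
Numerator Σ_{t=1}^{6}(z_t−z̄)(z_{t+1}−z̄) = -13.8776
Denominator Σ(z_t−z̄)² = 132.8571
r_1 = -13.8776 / 132.8571 = -0.104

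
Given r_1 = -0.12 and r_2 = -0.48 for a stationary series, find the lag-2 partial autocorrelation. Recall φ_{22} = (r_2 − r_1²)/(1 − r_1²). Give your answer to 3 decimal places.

-0.502

φ_{22} = (r_2 − r_1²) / (1 − r_1²)
r_1² = (-0.12)² = 0.0144
Numerator = -0.48 − 0.0144 = -0.4944; denominator = 1 − 0.0144 = 0.9856
φ_{22} = -0.4944 / 0.9856 = -0.502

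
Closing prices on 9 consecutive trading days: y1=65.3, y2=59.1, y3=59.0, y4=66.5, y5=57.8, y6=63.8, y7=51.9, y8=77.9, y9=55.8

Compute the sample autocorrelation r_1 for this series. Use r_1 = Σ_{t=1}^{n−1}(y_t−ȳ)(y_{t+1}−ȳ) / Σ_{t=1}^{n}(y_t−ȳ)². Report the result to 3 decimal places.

Mean ȳ = (65.3 + 59.1 + 59.0 + 66.5 + 57.8 + 63.8 + 51.9 + 77.9 + 55.8)/9 = 61.9000
Numerator Σ_{t=1}^{8}(y_t−ȳ)(y_{t+1}−ȳ) = -317.9900
Denominator Σ(y_t−ȳ)² = 462.6000
r_1 = -317.9900 / 462.6000 = -0.687

-0.687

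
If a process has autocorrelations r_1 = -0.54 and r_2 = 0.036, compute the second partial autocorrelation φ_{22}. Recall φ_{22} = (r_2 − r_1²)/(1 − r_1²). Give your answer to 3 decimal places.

-0.361

φ_{22} = (r_2 − r_1²) / (1 − r_1²)
r_1² = (-0.54)² = 0.2916
Numerator = 0.036 − 0.2916 = -0.2556; denominator = 1 − 0.2916 = 0.7084
φ_{22} = -0.2556 / 0.7084 = -0.361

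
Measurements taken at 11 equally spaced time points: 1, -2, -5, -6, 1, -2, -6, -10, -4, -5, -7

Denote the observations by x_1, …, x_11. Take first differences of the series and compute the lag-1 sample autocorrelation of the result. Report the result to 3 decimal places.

-0.133

First differences Δx: -3, -3, -1, 7, -3, -4, -4, 6, -1, -2
Mean of differences = -0.8000
Numerator Σ(Δx_t−Δx̄)(Δx_{t+1}−Δx̄) = -19.0400
Denominator Σ(Δx_t−Δx̄)² = 143.6000
r_1(Δx) = -19.0400 / 143.6000 = -0.133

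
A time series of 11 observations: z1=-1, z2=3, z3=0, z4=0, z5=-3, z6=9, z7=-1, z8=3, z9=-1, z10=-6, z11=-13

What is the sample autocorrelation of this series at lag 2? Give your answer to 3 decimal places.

Mean z̄ = (-1 + 3 + 0 + 0 − 3 + 9 − 1 + 3 − 1 − 6 − 13)/11 = -0.9091
Numerator Σ_{t=1}^{9}(z_t−z̄)(z_{t+2}−z̄) = 30.7107
Denominator Σ(z_t−z̄)² = 306.9091
r_2 = 30.7107 / 306.9091 = 0.100

0.100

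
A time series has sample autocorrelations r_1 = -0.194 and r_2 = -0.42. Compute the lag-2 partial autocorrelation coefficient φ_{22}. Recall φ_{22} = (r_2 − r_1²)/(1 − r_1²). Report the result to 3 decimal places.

φ_{22} = (r_2 − r_1²) / (1 − r_1²)
r_1² = (-0.194)² = 0.037636
Numerator = -0.42 − 0.0376 = -0.4576; denominator = 1 − 0.0376 = 0.9624
φ_{22} = -0.4576 / 0.9624 = -0.476

-0.476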